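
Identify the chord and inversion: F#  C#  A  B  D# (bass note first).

B dominant ninth, second inversion

The distinct note names are F#, C#, A, B, D#. Stacked in thirds they read B–D#–F#–A–C#, which is a dominant ninth chord on B.
The lowest note is F#, the fifth of the chord, so this is second inversion.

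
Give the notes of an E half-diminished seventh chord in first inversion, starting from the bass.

Spelling E half-diminished seventh: E–G–Bb–D. In first inversion the third is bass, giving G, Bb, D, E from the bottom.

G, Bb, D, E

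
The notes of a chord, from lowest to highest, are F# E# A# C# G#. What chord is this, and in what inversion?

The distinct note names are F#, E#, A#, C#, G#. Stacked in thirds they read F#–A#–C#–E#–G#, which is a major ninth chord on F#.
With the root (F#) in the bass, the chord is in root position.

F# major ninth, root position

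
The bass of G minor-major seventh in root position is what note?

In root position the root is lowest. For G minor-major seventh (G–Bb–D–F#) that is G.

G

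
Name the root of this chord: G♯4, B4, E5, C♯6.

C#

Reordering G#, B, E, C# into stacked thirds gives C#–E–G#–B; the bottom of that stack, C#, is the root.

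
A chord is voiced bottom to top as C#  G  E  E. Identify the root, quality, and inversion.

C# diminished, root position

The distinct note names are C#, G, E. Stacked in thirds they read C#–E–G, which is a diminished triad on C#.
With the root (C#) in the bass, the chord is in root position (figured bass 5/3).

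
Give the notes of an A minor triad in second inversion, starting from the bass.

E, A, C

The chord tones are A–C–E. With the fifth (E) lowest for second inversion: E, A, C.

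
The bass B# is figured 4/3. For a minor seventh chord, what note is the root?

E#

The figures 4/3 mean the fifth of the chord is in the bass. If B# is the fifth of a minor seventh chord, the root is E# (chord tones E#–G#–B#–D#).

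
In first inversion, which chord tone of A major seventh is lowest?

The third of A major seventh (A–C#–E–G#) is C#; that is the bass in first inversion.

C#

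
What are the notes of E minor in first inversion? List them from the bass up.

E minor is E–G–B. First inversion puts the third (G) in the bass, with the remaining tones above: G, B, E.

G, B, E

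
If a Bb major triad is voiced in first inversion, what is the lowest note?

D

Bb major is Bb–D–F. First inversion places the third in the bass: D.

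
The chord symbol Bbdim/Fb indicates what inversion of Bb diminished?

Bbdim/Fb means Bb diminished with Fb in the bass. Fb is the fifth of Bb diminished (Bb–Db–Fb), so this is second inversion.

second inversion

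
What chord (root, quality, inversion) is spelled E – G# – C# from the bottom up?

C# minor, first inversion

The distinct note names are E, G#, C#. Stacked in thirds they read C#–E–G#, which is a minor triad on C#.
The lowest note is E, the third of the chord, so this is first inversion (figured bass 6).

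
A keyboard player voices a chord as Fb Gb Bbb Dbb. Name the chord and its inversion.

Gb half-diminished seventh, third inversion

The distinct note names are Fb, Gb, Bbb, Dbb. Stacked in thirds they read Gb–Bbb–Dbb–Fb, which is a half-diminished seventh chord on Gb.
The lowest note is Fb, the seventh of the chord, so this is third inversion (figured bass 4/2).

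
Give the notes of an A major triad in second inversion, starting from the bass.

E, A, C#

Spelling A major: A–C#–E. In second inversion the fifth is bass, giving E, A, C# from the bottom.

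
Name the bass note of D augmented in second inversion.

A#

The fifth of D augmented (D–F#–A#) is A#; that is the bass in second inversion.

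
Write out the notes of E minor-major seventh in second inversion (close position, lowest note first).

E minor-major seventh is E–G–B–D#. Second inversion puts the fifth (B) in the bass, with the remaining tones above: B, D#, E, G.

B, D#, E, G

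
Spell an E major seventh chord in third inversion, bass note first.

D#, E, G#, B

Spelling E major seventh: E–G#–B–D#. In third inversion the seventh is bass, giving D#, E, G#, B from the bottom.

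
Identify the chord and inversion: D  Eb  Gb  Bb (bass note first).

Eb minor-major seventh, third inversion

The distinct note names are D, Eb, Gb, Bb. Stacked in thirds they read Eb–Gb–Bb–D, which is a minor-major seventh chord on Eb.
D is the seventh of Eb minor-major seventh; seventh in the bass means third inversion (figured bass 4/2).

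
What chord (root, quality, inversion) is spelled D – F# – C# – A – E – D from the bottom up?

D major ninth, root position

Reducing to letter names: D, F#, C#, A, E. These stack in thirds as D–F#–A–C#–E — a D major ninth chord.
The lowest note is D, the root of the chord, so this is root position.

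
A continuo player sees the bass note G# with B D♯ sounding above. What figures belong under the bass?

The notes G#, B, D# stack in thirds as G#–B–D# — a G# minor triad. The bass G# is the root, so this is root position: figured 5/3.

5/3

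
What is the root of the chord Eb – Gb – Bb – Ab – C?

Ab

Reordering Eb, Gb, Bb, Ab, C into stacked thirds gives Ab–C–Eb–Gb–Bb; the bottom of that stack, Ab, is the root.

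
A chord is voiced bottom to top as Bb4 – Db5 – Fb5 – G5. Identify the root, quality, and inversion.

G diminished seventh, first inversion

The distinct note names are Bb, Db, Fb, G. Stacked in thirds they read G–Bb–Db–Fb, which is a diminished seventh chord on G.
Bb is the third of G diminished seventh; third in the bass means first inversion (figured bass 6/5).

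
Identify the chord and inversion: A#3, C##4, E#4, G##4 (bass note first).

Reducing to letter names: A#, C##, E#, G##. These stack in thirds as A#–C##–E#–G## — an A# major seventh chord.
The lowest note is A#, the root of the chord, so this is root position (figured bass 7).

A# major seventh, root position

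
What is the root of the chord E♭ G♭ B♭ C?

C

The distinct letter names are Eb, Gb, Bb, C. Arranged as a stack of thirds they read C–Eb–Gb–Bb, so C is the root (a C half-diminished seventh chord).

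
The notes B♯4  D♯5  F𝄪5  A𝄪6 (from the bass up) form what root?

B#

Reordering B#, D#, F##, A## into stacked thirds gives B#–D#–F##–A##; the bottom of that stack, B#, is the root.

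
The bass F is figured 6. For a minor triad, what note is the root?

D

The figures 6 mean the third of the chord is in the bass. If F is the third of a minor triad, the root is D (chord tones D–F–A).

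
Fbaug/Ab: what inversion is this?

first inversion

Fbaug/Ab means Fb augmented with Ab in the bass. Ab is the third of Fb augmented (Fb–Ab–C), so this is first inversion.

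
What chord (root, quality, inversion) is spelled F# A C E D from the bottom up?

D dominant ninth, first inversion

Reducing to letter names: F#, A, C, E, D. These stack in thirds as D–F#–A–C–E — a D dominant ninth chord.
With the third (F#) in the bass, the chord is in first inversion.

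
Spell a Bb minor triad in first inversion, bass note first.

Db, F, Bb

Bb minor is Bb–Db–F. First inversion puts the third (Db) in the bass, with the remaining tones above: Db, F, Bb.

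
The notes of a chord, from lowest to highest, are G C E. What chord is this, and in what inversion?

The distinct note names are G, C, E. Stacked in thirds they read C–E–G, which is a major triad on C.
The lowest note is G, the fifth of the chord, so this is second inversion (figured bass 6/4).

C major, second inversion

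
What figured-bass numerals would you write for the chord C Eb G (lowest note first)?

5/3

The notes C, Eb, G stack in thirds as C–Eb–G — a C minor triad. The bass C is the root, so this is root position: figured 5/3.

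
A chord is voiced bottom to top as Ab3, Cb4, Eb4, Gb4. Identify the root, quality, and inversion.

Ab minor seventh, root position

Reducing to letter names: Ab, Cb, Eb, Gb. These stack in thirds as Ab–Cb–Eb–Gb — an Ab minor seventh chord.
With the root (Ab) in the bass, the chord is in root position (figured bass 7).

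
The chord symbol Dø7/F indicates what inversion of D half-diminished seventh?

Dø7/F means D half-diminished seventh with F in the bass. F is the third of D half-diminished seventh (D–F–Ab–C), so this is first inversion.

first inversion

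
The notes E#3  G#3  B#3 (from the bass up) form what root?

The distinct letter names are E#, G#, B#. Arranged as a stack of thirds they read E#–G#–B#, so E# is the root (an E# minor triad).

E#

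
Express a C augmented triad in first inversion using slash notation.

First inversion of C augmented has the third (E) in the bass. As a slash chord: Caug/E.

Caug/E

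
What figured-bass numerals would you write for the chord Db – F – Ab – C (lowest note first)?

7

The notes Db, F, Ab, C stack in thirds as Db–F–Ab–C — a Db major seventh chord. The bass Db is the root, so this is root position: figured 7.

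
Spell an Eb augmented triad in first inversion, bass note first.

G, B, Eb

Eb augmented is Eb–G–B. First inversion puts the third (G) in the bass, with the remaining tones above: G, B, Eb.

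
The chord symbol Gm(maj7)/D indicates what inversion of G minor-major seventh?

second inversion

Gm(maj7)/D means G minor-major seventh with D in the bass. D is the fifth of G minor-major seventh (G–Bb–D–F#), so this is second inversion.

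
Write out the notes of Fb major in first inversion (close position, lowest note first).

Fb major is Fb–Ab–Cb. First inversion puts the third (Ab) in the bass, with the remaining tones above: Ab, Cb, Fb.

Ab, Cb, Fb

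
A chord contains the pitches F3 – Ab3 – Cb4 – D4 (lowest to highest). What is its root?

D

The distinct letter names are F, Ab, Cb, D. Arranged as a stack of thirds they read D–F–Ab–Cb, so D is the root (a D diminished seventh chord).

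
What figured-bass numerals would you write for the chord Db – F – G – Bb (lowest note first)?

4/3

The notes Db, F, G, Bb stack in thirds as G–Bb–Db–F — a G half-diminished seventh chord. The bass Db is the fifth, so this is second inversion: figured 4/3.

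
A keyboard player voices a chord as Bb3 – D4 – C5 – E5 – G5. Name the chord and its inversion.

Reducing to letter names: Bb, D, C, E, G. These stack in thirds as C–E–G–Bb–D — a C dominant ninth chord.
Bb is the seventh of C dominant ninth; seventh in the bass means third inversion.

C dominant ninth, third inversion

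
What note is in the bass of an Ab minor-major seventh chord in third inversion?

Ab minor-major seventh is Ab–Cb–Eb–G. Third inversion places the seventh in the bass: G.

G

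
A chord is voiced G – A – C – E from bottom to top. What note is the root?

A

Reordering G, A, C, E into stacked thirds gives A–C–E–G; the bottom of that stack, A, is the root.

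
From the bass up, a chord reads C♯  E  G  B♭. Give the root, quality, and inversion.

C# diminished seventh, root position

The pitch classes C#, E, G, Bb arrange in thirds as C#–E–G–Bb: a C# diminished seventh chord.
The lowest note is C#, the root of the chord, so this is root position (figured bass 7).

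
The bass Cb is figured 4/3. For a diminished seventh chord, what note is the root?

F

The figures 4/3 mean the fifth of the chord is in the bass. If Cb is the fifth of a diminished seventh chord, the root is F (chord tones F–Ab–Cb–Ebb).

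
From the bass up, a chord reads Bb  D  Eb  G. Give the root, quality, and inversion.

Reducing to letter names: Bb, D, Eb, G. These stack in thirds as Eb–G–Bb–D — an Eb major seventh chord.
The lowest note is Bb, the fifth of the chord, so this is second inversion (figured bass 4/3).

Eb major seventh, second inversion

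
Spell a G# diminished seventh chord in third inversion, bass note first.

F, G#, B, D

G# diminished seventh is G#–B–D–F. Third inversion puts the seventh (F) in the bass, with the remaining tones above: F, G#, B, D.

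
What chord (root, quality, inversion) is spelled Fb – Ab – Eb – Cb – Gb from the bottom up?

Fb major ninth, root position

Reducing to letter names: Fb, Ab, Eb, Cb, Gb. These stack in thirds as Fb–Ab–Cb–Eb–Gb — an Fb major ninth chord.
With the root (Fb) in the bass, the chord is in root position.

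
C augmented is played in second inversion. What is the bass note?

G#

C augmented is C–E–G#. Second inversion places the fifth in the bass: G#.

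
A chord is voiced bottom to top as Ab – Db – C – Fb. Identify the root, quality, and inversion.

Reducing to letter names: Ab, Db, C, Fb. These stack in thirds as Db–Fb–Ab–C — a Db minor-major seventh chord.
The lowest note is Ab, the fifth of the chord, so this is second inversion (figured bass 4/3).

Db minor-major seventh, second inversion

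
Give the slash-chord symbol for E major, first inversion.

EM/G#

First inversion of E major has the third (G#) in the bass. As a slash chord: EM/G#.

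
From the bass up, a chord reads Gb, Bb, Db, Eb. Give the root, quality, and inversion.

Eb minor seventh, first inversion

The distinct note names are Gb, Bb, Db, Eb. Stacked in thirds they read Eb–Gb–Bb–Db, which is a minor seventh chord on Eb.
Gb is the third of Eb minor seventh; third in the bass means first inversion (figured bass 6/5).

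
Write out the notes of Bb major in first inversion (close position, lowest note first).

Bb major is Bb–D–F. First inversion puts the third (D) in the bass, with the remaining tones above: D, F, Bb.

D, F, Bb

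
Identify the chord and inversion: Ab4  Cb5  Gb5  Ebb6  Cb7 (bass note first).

Ab half-diminished seventh, root position

The pitch classes Ab, Cb, Gb, Ebb arrange in thirds as Ab–Cb–Ebb–Gb: an Ab half-diminished seventh chord.
Ab is the root of Ab half-diminished seventh; root in the bass means root position (figured bass 7).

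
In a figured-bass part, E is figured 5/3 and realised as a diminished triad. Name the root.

The figures 5/3 mean the root of the chord is in the bass. If E is the root of a diminished triad, the root is E (chord tones E–G–Bb).

E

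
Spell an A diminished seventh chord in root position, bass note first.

Spelling A diminished seventh: A–C–Eb–Gb. In root position the root is bass, giving A, C, Eb, Gb from the bottom.

A, C, Eb, Gb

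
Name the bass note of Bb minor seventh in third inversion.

Ab

The seventh of Bb minor seventh (Bb–Db–F–Ab) is Ab; that is the bass in third inversion.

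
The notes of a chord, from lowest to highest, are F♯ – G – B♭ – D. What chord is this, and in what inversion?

The distinct note names are F#, G, Bb, D. Stacked in thirds they read G–Bb–D–F#, which is a minor-major seventh chord on G.
With the seventh (F#) in the bass, the chord is in third inversion (figured bass 4/2).

G minor-major seventh, third inversion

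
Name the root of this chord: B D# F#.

The distinct letter names are B, D#, F#. Arranged as a stack of thirds they read B–D#–F#, so B is the root (a B major triad).

B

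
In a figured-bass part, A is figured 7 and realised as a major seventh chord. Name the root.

The figures 7 mean the root of the chord is in the bass. If A is the root of a major seventh chord, the root is A (chord tones A–C#–E–G#).

A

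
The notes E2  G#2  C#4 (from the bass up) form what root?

Reordering E, G#, C# into stacked thirds gives C#–E–G#; the bottom of that stack, C#, is the root.

C#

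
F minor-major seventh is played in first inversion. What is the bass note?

Ab

F minor-major seventh is F–Ab–C–E. First inversion places the third in the bass: Ab.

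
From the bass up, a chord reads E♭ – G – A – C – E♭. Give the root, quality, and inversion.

A half-diminished seventh, second inversion

The pitch classes Eb, G, A, C arrange in thirds as A–C–Eb–G: an A half-diminished seventh chord.
Eb is the fifth of A half-diminished seventh; fifth in the bass means second inversion (figured bass 4/3).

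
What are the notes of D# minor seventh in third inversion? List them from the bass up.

Spelling D# minor seventh: D#–F#–A#–C#. In third inversion the seventh is bass, giving C#, D#, F#, A# from the bottom.

C#, D#, F#, A#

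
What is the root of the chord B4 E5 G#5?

The distinct letter names are B, E, G#. Arranged as a stack of thirds they read E–G#–B, so E is the root (an E major triad).

E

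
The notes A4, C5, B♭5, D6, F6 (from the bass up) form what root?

A, C, Bb, D, F are the tones of a Bb major ninth chord (Bb–D–F–A–C), making Bb the root.

Bb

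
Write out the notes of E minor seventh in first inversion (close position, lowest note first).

G, B, D, E

E minor seventh is E–G–B–D. First inversion puts the third (G) in the bass, with the remaining tones above: G, B, D, E.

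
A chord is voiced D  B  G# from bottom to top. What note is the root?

The distinct letter names are D, B, G#. Arranged as a stack of thirds they read G#–B–D, so G# is the root (a G# diminished triad).

G#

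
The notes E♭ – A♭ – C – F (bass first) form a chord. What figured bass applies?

4/2

The notes Eb, Ab, C, F stack in thirds as F–Ab–C–Eb — an F minor seventh chord. The bass Eb is the seventh, so this is third inversion: figured 4/2.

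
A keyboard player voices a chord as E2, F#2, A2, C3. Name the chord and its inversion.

The pitch classes E, F#, A, C arrange in thirds as F#–A–C–E: an F# half-diminished seventh chord.
E is the seventh of F# half-diminished seventh; seventh in the bass means third inversion (figured bass 4/2).

F# half-diminished seventh, third inversion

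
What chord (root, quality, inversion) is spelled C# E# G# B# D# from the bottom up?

The pitch classes C#, E#, G#, B#, D# arrange in thirds as C#–E#–G#–B#–D#: a C# major ninth chord.
With the root (C#) in the bass, the chord is in root position.

C# major ninth, root position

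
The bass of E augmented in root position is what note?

E

E augmented is E–G#–B#. Root position places the root in the bass: E.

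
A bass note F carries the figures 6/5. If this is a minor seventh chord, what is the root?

The figures 6/5 mean the third of the chord is in the bass. If F is the third of a minor seventh chord, the root is D (chord tones D–F–A–C).

D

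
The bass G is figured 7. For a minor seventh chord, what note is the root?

G

The figures 7 mean the root of the chord is in the bass. If G is the root of a minor seventh chord, the root is G (chord tones G–Bb–D–F).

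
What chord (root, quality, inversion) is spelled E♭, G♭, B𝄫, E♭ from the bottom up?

The distinct note names are Eb, Gb, Bbb. Stacked in thirds they read Eb–Gb–Bbb, which is a diminished triad on Eb.
The lowest note is Eb, the root of the chord, so this is root position (figured bass 5/3).

Eb diminished, root position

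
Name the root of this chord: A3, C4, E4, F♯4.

F#

A, C, E, F# are the tones of an F# half-diminished seventh chord (F#–A–C–E), making F# the root.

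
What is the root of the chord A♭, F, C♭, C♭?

Ab, F, Cb are the tones of an F diminished triad (F–Ab–Cb), making F the root.

F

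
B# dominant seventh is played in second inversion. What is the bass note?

The fifth of B# dominant seventh (B#–D##–F##–A#) is F##; that is the bass in second inversion.

F##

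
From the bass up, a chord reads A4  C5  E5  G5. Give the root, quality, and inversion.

The pitch classes A, C, E, G arrange in thirds as A–C–E–G: an A minor seventh chord.
A is the root of A minor seventh; root in the bass means root position (figured bass 7).

A minor seventh, root position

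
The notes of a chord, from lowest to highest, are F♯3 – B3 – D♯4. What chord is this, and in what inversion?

B major, second inversion

Reducing to letter names: F#, B, D#. These stack in thirds as B–D#–F# — a B major triad.
The lowest note is F#, the fifth of the chord, so this is second inversion (figured bass 6/4).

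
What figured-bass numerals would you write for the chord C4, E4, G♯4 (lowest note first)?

5/3

The notes C, E, G# stack in thirds as C–E–G# — a C augmented triad. The bass C is the root, so this is root position: figured 5/3.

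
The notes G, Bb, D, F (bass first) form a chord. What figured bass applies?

The notes G, Bb, D, F stack in thirds as G–Bb–D–F — a G minor seventh chord. The bass G is the root, so this is root position: figured 7.

7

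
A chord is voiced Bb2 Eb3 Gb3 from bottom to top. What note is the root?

Eb

Reordering Bb, Eb, Gb into stacked thirds gives Eb–Gb–Bb; the bottom of that stack, Eb, is the root.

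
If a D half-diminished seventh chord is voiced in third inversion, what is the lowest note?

C

The seventh of D half-diminished seventh (D–F–Ab–C) is C; that is the bass in third inversion.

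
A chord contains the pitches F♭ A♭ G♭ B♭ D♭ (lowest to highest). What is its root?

Gb

Fb, Ab, Gb, Bb, Db are the tones of a Gb dominant ninth chord (Gb–Bb–Db–Fb–Ab), making Gb the root.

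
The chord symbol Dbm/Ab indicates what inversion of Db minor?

Dbm/Ab means Db minor with Ab in the bass. Ab is the fifth of Db minor (Db–Fb–Ab), so this is second inversion.

second inversion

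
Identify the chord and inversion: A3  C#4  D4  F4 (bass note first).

D minor-major seventh, second inversion

The pitch classes A, C#, D, F arrange in thirds as D–F–A–C#: a D minor-major seventh chord.
A is the fifth of D minor-major seventh; fifth in the bass means second inversion (figured bass 4/3).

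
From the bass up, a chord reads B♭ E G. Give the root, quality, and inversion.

The distinct note names are Bb, E, G. Stacked in thirds they read E–G–Bb, which is a diminished triad on E.
The lowest note is Bb, the fifth of the chord, so this is second inversion (figured bass 6/4).

E diminished, second inversion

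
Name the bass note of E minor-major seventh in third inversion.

D#

In third inversion the seventh is lowest. For E minor-major seventh (E–G–B–D#) that is D#.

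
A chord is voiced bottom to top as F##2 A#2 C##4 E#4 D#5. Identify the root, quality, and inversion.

D# major ninth, first inversion

Reducing to letter names: F##, A#, C##, E#, D#. These stack in thirds as D#–F##–A#–C##–E# — a D# major ninth chord.
F## is the third of D# major ninth; third in the bass means first inversion.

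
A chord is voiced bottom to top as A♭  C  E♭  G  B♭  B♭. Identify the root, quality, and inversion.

The distinct note names are Ab, C, Eb, G, Bb. Stacked in thirds they read Ab–C–Eb–G–Bb, which is a major ninth chord on Ab.
Ab is the root of Ab major ninth; root in the bass means root position.

Ab major ninth, root position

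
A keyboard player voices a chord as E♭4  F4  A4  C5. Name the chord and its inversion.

F dominant seventh, third inversion

Reducing to letter names: Eb, F, A, C. These stack in thirds as F–A–C–Eb — an F dominant seventh chord.
Eb is the seventh of F dominant seventh; seventh in the bass means third inversion (figured bass 4/2).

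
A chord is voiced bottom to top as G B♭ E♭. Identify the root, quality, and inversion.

The pitch classes G, Bb, Eb arrange in thirds as Eb–G–Bb: an Eb major triad.
With the third (G) in the bass, the chord is in first inversion (figured bass 6).

Eb major, first inversion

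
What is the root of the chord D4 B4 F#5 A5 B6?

B

The distinct letter names are D, B, F#, A. Arranged as a stack of thirds they read B–D–F#–A, so B is the root (a B minor seventh chord).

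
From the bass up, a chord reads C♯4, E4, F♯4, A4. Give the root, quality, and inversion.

The pitch classes C#, E, F#, A arrange in thirds as F#–A–C#–E: an F# minor seventh chord.
The lowest note is C#, the fifth of the chord, so this is second inversion (figured bass 4/3).

F# minor seventh, second inversion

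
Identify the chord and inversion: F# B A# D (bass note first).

The pitch classes F#, B, A#, D arrange in thirds as B–D–F#–A#: a B minor-major seventh chord.
With the fifth (F#) in the bass, the chord is in second inversion (figured bass 4/3).

B minor-major seventh, second inversion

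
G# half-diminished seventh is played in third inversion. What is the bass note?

F#

In third inversion the seventh is lowest. For G# half-diminished seventh (G#–B–D–F#) that is F#.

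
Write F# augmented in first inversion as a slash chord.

F#aug/A#

First inversion of F# augmented has the third (A#) in the bass. As a slash chord: F#aug/A#.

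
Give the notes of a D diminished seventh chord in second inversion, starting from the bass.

Ab, Cb, D, F

Spelling D diminished seventh: D–F–Ab–Cb. In second inversion the fifth is bass, giving Ab, Cb, D, F from the bottom.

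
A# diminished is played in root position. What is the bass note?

The root of A# diminished (A#–C#–E) is A#; that is the bass in root position.

A#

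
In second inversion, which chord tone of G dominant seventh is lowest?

The fifth of G dominant seventh (G–B–D–F) is D; that is the bass in second inversion.

D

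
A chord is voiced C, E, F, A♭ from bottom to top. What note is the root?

F

The distinct letter names are C, E, F, Ab. Arranged as a stack of thirds they read F–Ab–C–E, so F is the root (an F minor-major seventh chord).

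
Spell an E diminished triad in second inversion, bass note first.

Bb, E, G

The chord tones are E–G–Bb. With the fifth (Bb) lowest for second inversion: Bb, E, G.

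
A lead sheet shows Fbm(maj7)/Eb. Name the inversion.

Fbm(maj7)/Eb means Fb minor-major seventh with Eb in the bass. Eb is the seventh of Fb minor-major seventh (Fb–Abb–Cb–Eb), so this is third inversion.

third inversion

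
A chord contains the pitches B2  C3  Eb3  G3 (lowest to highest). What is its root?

B, C, Eb, G are the tones of a C minor-major seventh chord (C–Eb–G–B), making C the root.

C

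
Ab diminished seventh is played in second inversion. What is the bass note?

Ebb

Ab diminished seventh is Ab–Cb–Ebb–Gbb. Second inversion places the fifth in the bass: Ebb.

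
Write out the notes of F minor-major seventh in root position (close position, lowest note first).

F minor-major seventh is F–Ab–C–E. Root position puts the root (F) in the bass, with the remaining tones above: F, Ab, C, E.

F, Ab, C, E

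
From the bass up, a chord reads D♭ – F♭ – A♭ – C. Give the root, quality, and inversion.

The pitch classes Db, Fb, Ab, C arrange in thirds as Db–Fb–Ab–C: a Db minor-major seventh chord.
With the root (Db) in the bass, the chord is in root position (figured bass 7).

Db minor-major seventh, root position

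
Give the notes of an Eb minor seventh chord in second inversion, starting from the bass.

Eb minor seventh is Eb–Gb–Bb–Db. Second inversion puts the fifth (Bb) in the bass, with the remaining tones above: Bb, Db, Eb, Gb.

Bb, Db, Eb, Gb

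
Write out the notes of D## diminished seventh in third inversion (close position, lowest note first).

C#, D##, F##, A#

D## diminished seventh is D##–F##–A#–C#. Third inversion puts the seventh (C#) in the bass, with the remaining tones above: C#, D##, F##, A#.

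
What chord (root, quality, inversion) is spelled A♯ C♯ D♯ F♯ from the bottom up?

The distinct note names are A#, C#, D#, F#. Stacked in thirds they read D#–F#–A#–C#, which is a minor seventh chord on D#.
A# is the fifth of D# minor seventh; fifth in the bass means second inversion (figured bass 4/3).

D# minor seventh, second inversion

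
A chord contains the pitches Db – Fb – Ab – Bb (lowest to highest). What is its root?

Bb

The distinct letter names are Db, Fb, Ab, Bb. Arranged as a stack of thirds they read Bb–Db–Fb–Ab, so Bb is the root (a Bb half-diminished seventh chord).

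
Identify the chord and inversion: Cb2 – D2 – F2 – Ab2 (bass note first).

Reducing to letter names: Cb, D, F, Ab. These stack in thirds as D–F–Ab–Cb — a D diminished seventh chord.
The lowest note is Cb, the seventh of the chord, so this is third inversion (figured bass 4/2).

D diminished seventh, third inversion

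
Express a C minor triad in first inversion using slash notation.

First inversion of C minor has the third (Eb) in the bass. As a slash chord: Cm/Eb.

Cm/Eb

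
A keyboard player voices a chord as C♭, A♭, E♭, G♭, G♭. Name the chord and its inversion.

Ab minor seventh, first inversion

Reducing to letter names: Cb, Ab, Eb, Gb. These stack in thirds as Ab–Cb–Eb–Gb — an Ab minor seventh chord.
Cb is the third of Ab minor seventh; third in the bass means first inversion (figured bass 6/5).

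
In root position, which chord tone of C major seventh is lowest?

C major seventh is C–E–G–B. Root position places the root in the bass: C.

C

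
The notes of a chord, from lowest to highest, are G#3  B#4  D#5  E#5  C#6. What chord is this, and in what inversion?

Reducing to letter names: G#, B#, D#, E#, C#. These stack in thirds as C#–E#–G#–B#–D# — a C# major ninth chord.
The lowest note is G#, the fifth of the chord, so this is second inversion.

C# major ninth, second inversion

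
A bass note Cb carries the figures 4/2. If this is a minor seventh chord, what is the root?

Db

The figures 4/2 mean the seventh of the chord is in the bass. If Cb is the seventh of a minor seventh chord, the root is Db (chord tones Db–Fb–Ab–Cb).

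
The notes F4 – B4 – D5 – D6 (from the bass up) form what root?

Reordering F, B, D into stacked thirds gives B–D–F; the bottom of that stack, B, is the root.

B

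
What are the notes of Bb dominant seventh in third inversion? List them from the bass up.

Spelling Bb dominant seventh: Bb–D–F–Ab. In third inversion the seventh is bass, giving Ab, Bb, D, F from the bottom.

Ab, Bb, D, F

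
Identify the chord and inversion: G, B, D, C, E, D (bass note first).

C major ninth, second inversion

The distinct note names are G, B, D, C, E. Stacked in thirds they read C–E–G–B–D, which is a major ninth chord on C.
The lowest note is G, the fifth of the chord, so this is second inversion.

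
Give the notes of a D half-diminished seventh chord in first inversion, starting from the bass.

D half-diminished seventh is D–F–Ab–C. First inversion puts the third (F) in the bass, with the remaining tones above: F, Ab, C, D.

F, Ab, C, D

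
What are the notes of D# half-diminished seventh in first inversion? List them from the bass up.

Spelling D# half-diminished seventh: D#–F#–A–C#. In first inversion the third is bass, giving F#, A, C#, D# from the bottom.

F#, A, C#, D#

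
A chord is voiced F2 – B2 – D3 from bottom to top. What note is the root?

Reordering F, B, D into stacked thirds gives B–D–F; the bottom of that stack, B, is the root.

B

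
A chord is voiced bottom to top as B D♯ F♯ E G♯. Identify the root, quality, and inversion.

Reducing to letter names: B, D#, F#, E, G#. These stack in thirds as E–G#–B–D#–F# — an E major ninth chord.
The lowest note is B, the fifth of the chord, so this is second inversion.

E major ninth, second inversion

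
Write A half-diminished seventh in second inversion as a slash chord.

Second inversion of A half-diminished seventh has the fifth (Eb) in the bass. As a slash chord: Aø7/Eb.

Aø7/Eb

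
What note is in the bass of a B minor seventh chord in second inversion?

In second inversion the fifth is lowest. For B minor seventh (B–D–F#–A) that is F#.

F#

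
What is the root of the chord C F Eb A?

F

Reordering C, F, Eb, A into stacked thirds gives F–A–C–Eb; the bottom of that stack, F, is the root.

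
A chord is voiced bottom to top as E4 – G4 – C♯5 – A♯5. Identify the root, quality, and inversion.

The distinct note names are E, G, C#, A#. Stacked in thirds they read A#–C#–E–G, which is a diminished seventh chord on A#.
The lowest note is E, the fifth of the chord, so this is second inversion (figured bass 4/3).

A# diminished seventh, second inversion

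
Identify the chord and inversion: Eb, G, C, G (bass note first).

C minor, first inversion

The pitch classes Eb, G, C arrange in thirds as C–Eb–G: a C minor triad.
Eb is the third of C minor; third in the bass means first inversion (figured bass 6).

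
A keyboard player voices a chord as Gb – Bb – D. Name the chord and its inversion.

Gb augmented, root position

Reducing to letter names: Gb, Bb, D. These stack in thirds as Gb–Bb–D — a Gb augmented triad.
The lowest note is Gb, the root of the chord, so this is root position (figured bass 5/3).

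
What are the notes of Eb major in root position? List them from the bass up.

Eb, G, Bb

Spelling Eb major: Eb–G–Bb. In root position the root is bass, giving Eb, G, Bb from the bottom.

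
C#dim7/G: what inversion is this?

C#dim7/G means C# diminished seventh with G in the bass. G is the fifth of C# diminished seventh (C#–E–G–Bb), so this is second inversion.

second inversion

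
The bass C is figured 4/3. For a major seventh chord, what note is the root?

The figures 4/3 mean the fifth of the chord is in the bass. If C is the fifth of a major seventh chord, the root is F (chord tones F–A–C–E).

F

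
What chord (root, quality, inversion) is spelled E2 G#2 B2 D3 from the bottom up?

E dominant seventh, root position

The distinct note names are E, G#, B, D. Stacked in thirds they read E–G#–B–D, which is a dominant seventh chord on E.
The lowest note is E, the root of the chord, so this is root position (figured bass 7).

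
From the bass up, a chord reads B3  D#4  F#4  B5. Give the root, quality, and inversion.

Reducing to letter names: B, D#, F#. These stack in thirds as B–D#–F# — a B major triad.
The lowest note is B, the root of the chord, so this is root position (figured bass 5/3).

B major, root position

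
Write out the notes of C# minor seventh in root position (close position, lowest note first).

C#, E, G#, B

The chord tones are C#–E–G#–B. With the root (C#) lowest for root position: C#, E, G#, B.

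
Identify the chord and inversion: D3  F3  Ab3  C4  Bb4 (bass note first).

Bb dominant ninth, first inversion

The distinct note names are D, F, Ab, C, Bb. Stacked in thirds they read Bb–D–F–Ab–C, which is a dominant ninth chord on Bb.
D is the third of Bb dominant ninth; third in the bass means first inversion.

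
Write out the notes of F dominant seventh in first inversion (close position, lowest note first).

F dominant seventh is F–A–C–Eb. First inversion puts the third (A) in the bass, with the remaining tones above: A, C, Eb, F.

A, C, Eb, F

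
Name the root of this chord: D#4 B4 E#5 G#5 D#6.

Reordering D#, B, E#, G# into stacked thirds gives E#–G#–B–D#; the bottom of that stack, E#, is the root.

E#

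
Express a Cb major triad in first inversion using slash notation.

First inversion of Cb major has the third (Eb) in the bass. As a slash chord: Cb/Eb.

Cb/Eb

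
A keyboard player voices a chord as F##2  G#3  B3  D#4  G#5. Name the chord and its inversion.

Reducing to letter names: F##, G#, B, D#. These stack in thirds as G#–B–D#–F## — a G# minor-major seventh chord.
The lowest note is F##, the seventh of the chord, so this is third inversion (figured bass 4/2).

G# minor-major seventh, third inversion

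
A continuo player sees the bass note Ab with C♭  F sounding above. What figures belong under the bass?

6

The notes Ab, Cb, F stack in thirds as F–Ab–Cb — an F diminished triad. The bass Ab is the third, so this is first inversion: figured 6.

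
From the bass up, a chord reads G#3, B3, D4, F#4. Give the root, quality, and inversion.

G# half-diminished seventh, root position

The distinct note names are G#, B, D, F#. Stacked in thirds they read G#–B–D–F#, which is a half-diminished seventh chord on G#.
The lowest note is G#, the root of the chord, so this is root position (figured bass 7).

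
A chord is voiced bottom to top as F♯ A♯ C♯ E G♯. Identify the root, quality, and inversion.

F# dominant ninth, root position

The distinct note names are F#, A#, C#, E, G#. Stacked in thirds they read F#–A#–C#–E–G#, which is a dominant ninth chord on F#.
F# is the root of F# dominant ninth; root in the bass means root position.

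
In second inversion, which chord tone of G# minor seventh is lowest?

D#

The fifth of G# minor seventh (G#–B–D#–F#) is D#; that is the bass in second inversion.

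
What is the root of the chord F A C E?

F

The distinct letter names are F, A, C, E. Arranged as a stack of thirds they read F–A–C–E, so F is the root (an F major seventh chord).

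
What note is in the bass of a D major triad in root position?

D

D major is D–F#–A. Root position places the root in the bass: D.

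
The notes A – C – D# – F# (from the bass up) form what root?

D#

The distinct letter names are A, C, D#, F#. Arranged as a stack of thirds they read D#–F#–A–C, so D# is the root (a D# diminished seventh chord).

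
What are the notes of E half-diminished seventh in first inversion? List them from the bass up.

G, Bb, D, E

Spelling E half-diminished seventh: E–G–Bb–D. In first inversion the third is bass, giving G, Bb, D, E from the bottom.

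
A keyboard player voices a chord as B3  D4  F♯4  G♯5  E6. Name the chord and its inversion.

The distinct note names are B, D, F#, G#, E. Stacked in thirds they read E–G#–B–D–F#, which is a dominant ninth chord on E.
B is the fifth of E dominant ninth; fifth in the bass means second inversion.

E dominant ninth, second inversion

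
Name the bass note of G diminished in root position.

In root position the root is lowest. For G diminished (G–Bb–Db) that is G.

G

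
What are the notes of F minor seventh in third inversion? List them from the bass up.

Eb, F, Ab, C

F minor seventh is F–Ab–C–Eb. Third inversion puts the seventh (Eb) in the bass, with the remaining tones above: Eb, F, Ab, C.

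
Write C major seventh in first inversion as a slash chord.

First inversion of C major seventh has the third (E) in the bass. As a slash chord: Cmaj7/E.

Cmaj7/E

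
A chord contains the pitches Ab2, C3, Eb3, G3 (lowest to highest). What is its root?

Ab, C, Eb, G are the tones of an Ab major seventh chord (Ab–C–Eb–G), making Ab the root.

Ab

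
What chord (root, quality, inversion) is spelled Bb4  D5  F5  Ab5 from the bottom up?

The distinct note names are Bb, D, F, Ab. Stacked in thirds they read Bb–D–F–Ab, which is a dominant seventh chord on Bb.
The lowest note is Bb, the root of the chord, so this is root position (figured bass 7).

Bb dominant seventh, root position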